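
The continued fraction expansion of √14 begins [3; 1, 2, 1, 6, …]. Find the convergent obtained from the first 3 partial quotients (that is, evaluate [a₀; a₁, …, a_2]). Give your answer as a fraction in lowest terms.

Use the convergent recurrence hₖ = aₖ·hₖ₋₁ + hₖ₋₂ (and likewise for the denominators kₖ):
a_0 = 3: 3/1
a_1 = 1: 4/1
a_2 = 2: 11/3

11/3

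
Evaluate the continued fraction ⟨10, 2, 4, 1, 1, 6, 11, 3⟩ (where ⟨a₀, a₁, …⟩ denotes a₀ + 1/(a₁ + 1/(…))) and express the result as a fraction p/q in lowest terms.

47173/4514

Start with 3.
11 + 1/(3/1) = 11 + 1/3 = 34/3
6 + 1/(34/3) = 6 + 3/34 = 207/34
1 + 1/(207/34) = 1 + 34/207 = 241/207
1 + 1/(241/207) = 1 + 207/241 = 448/241
4 + 1/(448/241) = 4 + 241/448 = 2033/448
2 + 1/(2033/448) = 2 + 448/2033 = 4514/2033
10 + 1/(4514/2033) = 10 + 2033/4514 = 47173/4514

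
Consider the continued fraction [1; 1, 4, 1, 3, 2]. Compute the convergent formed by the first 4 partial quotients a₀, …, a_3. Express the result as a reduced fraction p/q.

a_0 = 1: 1/1
a_1 = 1: 2/1
a_2 = 4: 9/5
a_3 = 1: 11/6

11/6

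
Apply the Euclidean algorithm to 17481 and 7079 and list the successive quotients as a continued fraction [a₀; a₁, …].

⌊17481/7079⌋ = 2, remainder 3323
⌊7079/3323⌋ = 2, remainder 433
⌊3323/433⌋ = 7, remainder 292
⌊433/292⌋ = 1, remainder 141
⌊292/141⌋ = 2, remainder 10
⌊141/10⌋ = 14, remainder 1
⌊10/1⌋ = 10, remainder 0

[2; 2, 7, 1, 2, 14, 10]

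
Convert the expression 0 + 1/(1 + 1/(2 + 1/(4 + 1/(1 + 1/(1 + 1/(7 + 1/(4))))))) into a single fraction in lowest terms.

Start with 4.
7 + 1/(4/1) = 7 + 1/4 = 29/4
1 + 1/(29/4) = 1 + 4/29 = 33/29
1 + 1/(33/29) = 1 + 29/33 = 62/33
4 + 1/(62/33) = 4 + 33/62 = 281/62
2 + 1/(281/62) = 2 + 62/281 = 624/281
1 + 1/(624/281) = 1 + 281/624 = 905/624
0 + 1/(905/624) = 0 + 624/905 = 624/905

624/905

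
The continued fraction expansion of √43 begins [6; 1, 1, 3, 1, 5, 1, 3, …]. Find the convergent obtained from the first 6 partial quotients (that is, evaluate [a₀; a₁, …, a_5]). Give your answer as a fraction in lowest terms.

341/52

Start with 5.
1 + 1/(5/1) = 1 + 1/5 = 6/5
3 + 1/(6/5) = 3 + 5/6 = 23/6
1 + 1/(23/6) = 1 + 6/23 = 29/23
1 + 1/(29/23) = 1 + 23/29 = 52/29
6 + 1/(52/29) = 6 + 29/52 = 341/52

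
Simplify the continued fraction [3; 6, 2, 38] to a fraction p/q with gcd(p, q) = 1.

a_0 = 3: 3/1
a_1 = 6: 19/6
a_2 = 2: 41/13
a_3 = 38: 1577/500

1577/500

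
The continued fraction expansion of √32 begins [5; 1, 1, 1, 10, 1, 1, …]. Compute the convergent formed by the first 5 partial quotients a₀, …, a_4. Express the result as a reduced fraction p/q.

a_0 = 5: 5/1
a_1 = 1: 6/1
a_2 = 1: 11/2
a_3 = 1: 17/3
a_4 = 10: 181/32

181/32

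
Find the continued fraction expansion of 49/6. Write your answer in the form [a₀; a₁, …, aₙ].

Apply division with remainder until the remainder is 0:
⌊49/6⌋ = 8, remainder 1
⌊6/1⌋ = 6, remainder 0

[8; 6]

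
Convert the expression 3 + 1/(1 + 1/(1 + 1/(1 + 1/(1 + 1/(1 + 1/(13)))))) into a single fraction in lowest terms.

395/109

Starting at the tail and folding back:
Start with 13.
1 + 1/(13/1) = 1 + 1/13 = 14/13
1 + 1/(14/13) = 1 + 13/14 = 27/14
1 + 1/(27/14) = 1 + 14/27 = 41/27
1 + 1/(41/27) = 1 + 27/41 = 68/41
1 + 1/(68/41) = 1 + 41/68 = 109/68
3 + 1/(109/68) = 3 + 68/109 = 395/109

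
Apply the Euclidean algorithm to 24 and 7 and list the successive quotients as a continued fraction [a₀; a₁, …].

⌊24/7⌋ = 3, remainder 3
⌊7/3⌋ = 2, remainder 1
⌊3/1⌋ = 3, remainder 0

[3; 2, 3]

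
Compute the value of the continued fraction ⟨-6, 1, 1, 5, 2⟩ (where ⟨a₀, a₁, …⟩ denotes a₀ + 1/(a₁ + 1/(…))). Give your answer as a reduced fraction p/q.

Use the convergent recurrence hₖ = aₖ·hₖ₋₁ + hₖ₋₂ (and likewise for the denominators kₖ):
a_0 = -6: -6/1
a_1 = 1: -5/1
a_2 = 1: -11/2
a_3 = 5: -60/11
a_4 = 2: -131/24

-131/24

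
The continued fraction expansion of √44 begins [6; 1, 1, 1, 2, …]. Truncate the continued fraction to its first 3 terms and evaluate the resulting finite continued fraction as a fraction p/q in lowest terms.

Compute successive convergents:
a_0 = 6: 6/1
a_1 = 1: 7/1
a_2 = 1: 13/2

13/2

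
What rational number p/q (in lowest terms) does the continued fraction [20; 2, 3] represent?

Start with 3.
2 + 1/(3/1) = 2 + 1/3 = 7/3
20 + 1/(7/3) = 20 + 3/7 = 143/7

143/7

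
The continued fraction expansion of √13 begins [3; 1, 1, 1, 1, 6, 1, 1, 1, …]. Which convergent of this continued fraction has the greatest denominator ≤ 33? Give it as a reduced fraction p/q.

List convergents until the denominator exceeds the bound:
a_0 = 3: 3/1  (≤ bound)
a_1 = 1: 4/1  (≤ bound)
a_2 = 1: 7/2  (≤ bound)
a_3 = 1: 11/3  (≤ bound)
a_4 = 1: 18/5  (≤ bound)
a_5 = 6: 119/33  (≤ bound)
a_6 = 1: 137/38  (> 33, stop)

119/33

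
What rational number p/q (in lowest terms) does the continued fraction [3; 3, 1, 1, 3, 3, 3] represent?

889/271

a_0 = 3: 3/1
a_1 = 3: 10/3
a_2 = 1: 13/4
a_3 = 1: 23/7
a_4 = 3: 82/25
a_5 = 3: 269/82
a_6 = 3: 889/271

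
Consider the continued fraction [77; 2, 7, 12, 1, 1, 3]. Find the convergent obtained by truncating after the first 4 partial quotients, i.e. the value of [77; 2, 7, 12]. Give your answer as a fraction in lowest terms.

Build up convergents one term at a time:
a_0 = 77: 77/1
a_1 = 2: 155/2
a_2 = 7: 1162/15
a_3 = 12: 14099/182

14099/182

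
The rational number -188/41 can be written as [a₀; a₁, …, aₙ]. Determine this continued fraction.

[-5; 2, 2, 2, 3]

⌊-188/41⌋ = -5, remainder 17
⌊41/17⌋ = 2, remainder 7
⌊17/7⌋ = 2, remainder 3
⌊7/3⌋ = 2, remainder 1
⌊3/1⌋ = 3, remainder 0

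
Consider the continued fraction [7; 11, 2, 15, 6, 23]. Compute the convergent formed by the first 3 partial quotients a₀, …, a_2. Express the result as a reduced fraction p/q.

a_0 = 7: 7/1
a_1 = 11: 78/11
a_2 = 2: 163/23

163/23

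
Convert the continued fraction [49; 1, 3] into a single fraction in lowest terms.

Start with 3.
1 + 1/(3/1) = 1 + 1/3 = 4/3
49 + 1/(4/3) = 49 + 3/4 = 199/4

199/4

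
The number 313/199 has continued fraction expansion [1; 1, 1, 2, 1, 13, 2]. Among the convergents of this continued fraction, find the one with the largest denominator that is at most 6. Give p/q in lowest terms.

a_0 = 1: 1/1  (≤ bound)
a_1 = 1: 2/1  (≤ bound)
a_2 = 1: 3/2  (≤ bound)
a_3 = 2: 8/5  (≤ bound)
a_4 = 1: 11/7  (> 6, stop)

8/5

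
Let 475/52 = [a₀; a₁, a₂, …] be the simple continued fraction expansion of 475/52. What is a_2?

2

Run the Euclidean algorithm, recording each quotient:
475 = 9·52 + 7, so a_0 = 9
52 = 7·7 + 3, so a_1 = 7
7 = 2·3 + 1, so a_2 = 2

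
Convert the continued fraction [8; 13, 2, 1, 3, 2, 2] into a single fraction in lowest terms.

Starting at the tail and folding back:
Start with 2.
2 + 1/(2/1) = 2 + 1/2 = 5/2
3 + 1/(5/2) = 3 + 2/5 = 17/5
1 + 1/(17/5) = 1 + 5/17 = 22/17
2 + 1/(22/17) = 2 + 17/22 = 61/22
13 + 1/(61/22) = 13 + 22/61 = 815/61
8 + 1/(815/61) = 8 + 61/815 = 6581/815

6581/815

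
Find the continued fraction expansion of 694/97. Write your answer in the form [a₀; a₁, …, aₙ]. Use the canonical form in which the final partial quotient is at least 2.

[7; 6, 2, 7]

⌊694/97⌋ = 7, remainder 15
⌊97/15⌋ = 6, remainder 7
⌊15/7⌋ = 2, remainder 1
⌊7/1⌋ = 7, remainder 0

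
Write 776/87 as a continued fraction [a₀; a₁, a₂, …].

[8; 1, 11, 2, 3]

Apply division with remainder until the remainder is 0:
776 ÷ 87 → quotient 8, remainder 80
87 ÷ 80 → quotient 1, remainder 7
80 ÷ 7 → quotient 11, remainder 3
7 ÷ 3 → quotient 2, remainder 1
3 ÷ 1 → quotient 3, remainder 0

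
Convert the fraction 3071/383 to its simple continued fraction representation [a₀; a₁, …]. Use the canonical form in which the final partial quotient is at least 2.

[8; 54, 1, 2, 2]

Repeatedly divide and take the remainder:
3071 = 8·383 + 7, so a_0 = 8
383 = 54·7 + 5, so a_1 = 54
7 = 1·5 + 2, so a_2 = 1
5 = 2·2 + 1, so a_3 = 2
2 = 2·1 + 0, so a_4 = 2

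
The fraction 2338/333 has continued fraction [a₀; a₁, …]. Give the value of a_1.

47

2338 ÷ 333 → quotient 7, remainder 7
333 ÷ 7 → quotient 47, remainder 4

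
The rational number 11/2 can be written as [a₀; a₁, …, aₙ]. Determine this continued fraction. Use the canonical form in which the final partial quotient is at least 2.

⌊11/2⌋ = 5, remainder 1
⌊2/1⌋ = 2, remainder 0

[5; 2]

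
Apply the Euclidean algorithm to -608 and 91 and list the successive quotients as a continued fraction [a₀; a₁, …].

⌊-608/91⌋ = -7, remainder 29
⌊91/29⌋ = 3, remainder 4
⌊29/4⌋ = 7, remainder 1
⌊4/1⌋ = 4, remainder 0

[-7; 3, 7, 4]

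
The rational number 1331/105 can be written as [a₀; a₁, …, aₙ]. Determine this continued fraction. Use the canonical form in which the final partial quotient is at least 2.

1331 ÷ 105 → quotient 12, remainder 71
105 ÷ 71 → quotient 1, remainder 34
71 ÷ 34 → quotient 2, remainder 3
34 ÷ 3 → quotient 11, remainder 1
3 ÷ 1 → quotient 3, remainder 0

[12; 1, 2, 11, 3]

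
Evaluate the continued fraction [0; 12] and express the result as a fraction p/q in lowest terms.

Start with 12.
0 + 1/(12/1) = 0 + 1/12 = 1/12

1/12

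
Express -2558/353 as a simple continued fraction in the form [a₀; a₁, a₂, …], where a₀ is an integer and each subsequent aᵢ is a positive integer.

⌊-2558/353⌋ = -8, remainder 266
⌊353/266⌋ = 1, remainder 87
⌊266/87⌋ = 3, remainder 5
⌊87/5⌋ = 17, remainder 2
⌊5/2⌋ = 2, remainder 1
⌊2/1⌋ = 2, remainder 0

[-8; 1, 3, 17, 2, 2]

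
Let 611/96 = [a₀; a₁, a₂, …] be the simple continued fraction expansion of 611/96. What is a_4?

Run the Euclidean algorithm, recording each quotient:
611 = 6·96 + 35, so a_0 = 6
96 = 2·35 + 26, so a_1 = 2
35 = 1·26 + 9, so a_2 = 1
26 = 2·9 + 8, so a_3 = 2
9 = 1·8 + 1, so a_4 = 1

1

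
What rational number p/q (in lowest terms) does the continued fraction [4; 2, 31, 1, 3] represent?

Start with 3.
1 + 1/(3/1) = 1 + 1/3 = 4/3
31 + 1/(4/3) = 31 + 3/4 = 127/4
2 + 1/(127/4) = 2 + 4/127 = 258/127
4 + 1/(258/127) = 4 + 127/258 = 1159/258

1159/258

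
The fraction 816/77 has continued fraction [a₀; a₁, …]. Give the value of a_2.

1

⌊816/77⌋ = 10, remainder 46
⌊77/46⌋ = 1, remainder 31
⌊46/31⌋ = 1, remainder 15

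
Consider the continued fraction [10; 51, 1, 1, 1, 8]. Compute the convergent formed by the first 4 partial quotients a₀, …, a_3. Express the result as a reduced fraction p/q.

1032/103

a_0 = 10: 10/1
a_1 = 51: 511/51
a_2 = 1: 521/52
a_3 = 1: 1032/103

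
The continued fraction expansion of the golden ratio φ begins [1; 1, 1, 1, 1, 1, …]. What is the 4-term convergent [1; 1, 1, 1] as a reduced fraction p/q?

5/3

Collapse the nested fraction from the inside out:
Start with 1.
1 + 1/(1/1) = 1 + 1/1 = 2/1
1 + 1/(2/1) = 1 + 1/2 = 3/2
1 + 1/(3/2) = 1 + 2/3 = 5/3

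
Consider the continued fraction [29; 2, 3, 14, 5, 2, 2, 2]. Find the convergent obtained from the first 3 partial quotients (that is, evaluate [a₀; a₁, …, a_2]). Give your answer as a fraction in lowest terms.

206/7

Use the convergent recurrence hₖ = aₖ·hₖ₋₁ + hₖ₋₂ (and likewise for the denominators kₖ):
a_0 = 29: 29/1
a_1 = 2: 59/2
a_2 = 3: 206/7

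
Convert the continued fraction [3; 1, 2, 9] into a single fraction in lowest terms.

103/28

Start with 9.
2 + 1/(9/1) = 2 + 1/9 = 19/9
1 + 1/(19/9) = 1 + 9/19 = 28/19
3 + 1/(28/19) = 3 + 19/28 = 103/28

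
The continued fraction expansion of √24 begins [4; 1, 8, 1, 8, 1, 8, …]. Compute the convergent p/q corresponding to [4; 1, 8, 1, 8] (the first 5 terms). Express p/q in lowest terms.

Build up convergents one term at a time:
a_0 = 4: 4/1
a_1 = 1: 5/1
a_2 = 8: 44/9
a_3 = 1: 49/10
a_4 = 8: 436/89

436/89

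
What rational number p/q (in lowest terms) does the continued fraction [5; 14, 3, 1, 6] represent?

Start with 6.
1 + 1/(6/1) = 1 + 1/6 = 7/6
3 + 1/(7/6) = 3 + 6/7 = 27/7
14 + 1/(27/7) = 14 + 7/27 = 385/27
5 + 1/(385/27) = 5 + 27/385 = 1952/385

1952/385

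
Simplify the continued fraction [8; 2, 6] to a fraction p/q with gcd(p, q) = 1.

Compute successive convergents:
a_0 = 8: 8/1
a_1 = 2: 17/2
a_2 = 6: 110/13

110/13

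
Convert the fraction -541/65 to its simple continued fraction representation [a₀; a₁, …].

[-9; 1, 2, 10, 2]

-541 ÷ 65 → quotient -9, remainder 44
65 ÷ 44 → quotient 1, remainder 21
44 ÷ 21 → quotient 2, remainder 2
21 ÷ 2 → quotient 10, remainder 1
2 ÷ 1 → quotient 2, remainder 0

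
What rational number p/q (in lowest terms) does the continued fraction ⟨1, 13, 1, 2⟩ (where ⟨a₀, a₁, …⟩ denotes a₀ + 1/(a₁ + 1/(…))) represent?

44/41

Starting at the tail and folding back:
Start with 2.
1 + 1/(2/1) = 1 + 1/2 = 3/2
13 + 1/(3/2) = 13 + 2/3 = 41/3
1 + 1/(41/3) = 1 + 3/41 = 44/41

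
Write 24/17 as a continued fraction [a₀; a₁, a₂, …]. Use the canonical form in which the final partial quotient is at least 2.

[1; 2, 2, 3]

Apply division with remainder until the remainder is 0:
24 = 1·17 + 7, so a_0 = 1
17 = 2·7 + 3, so a_1 = 2
7 = 2·3 + 1, so a_2 = 2
3 = 3·1 + 0, so a_3 = 3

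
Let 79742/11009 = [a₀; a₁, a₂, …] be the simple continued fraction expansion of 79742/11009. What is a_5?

Run the Euclidean algorithm, recording each quotient:
79742 = 7·11009 + 2679, so a_0 = 7
11009 = 4·2679 + 293, so a_1 = 4
2679 = 9·293 + 42, so a_2 = 9
293 = 6·42 + 41, so a_3 = 6
42 = 1·41 + 1, so a_4 = 1
41 = 41·1 + 0, so a_5 = 41

41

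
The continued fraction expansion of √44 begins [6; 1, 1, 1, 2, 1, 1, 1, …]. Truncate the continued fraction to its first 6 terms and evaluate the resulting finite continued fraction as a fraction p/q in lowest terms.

Start with 1.
2 + 1/(1/1) = 2 + 1/1 = 3/1
1 + 1/(3/1) = 1 + 1/3 = 4/3
1 + 1/(4/3) = 1 + 3/4 = 7/4
1 + 1/(7/4) = 1 + 4/7 = 11/7
6 + 1/(11/7) = 6 + 7/11 = 73/11

73/11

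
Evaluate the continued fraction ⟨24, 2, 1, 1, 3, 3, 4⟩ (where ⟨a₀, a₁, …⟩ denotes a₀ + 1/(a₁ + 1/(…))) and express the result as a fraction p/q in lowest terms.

6195/254

a_0 = 24: 24/1
a_1 = 2: 49/2
a_2 = 1: 73/3
a_3 = 1: 122/5
a_4 = 3: 439/18
a_5 = 3: 1439/59
a_6 = 4: 6195/254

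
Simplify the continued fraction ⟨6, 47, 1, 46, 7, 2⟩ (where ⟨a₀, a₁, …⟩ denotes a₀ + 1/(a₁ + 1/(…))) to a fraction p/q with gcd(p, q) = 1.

204233/33921

a_0 = 6: 6/1
a_1 = 47: 283/47
a_2 = 1: 289/48
a_3 = 46: 13577/2255
a_4 = 7: 95328/15833
a_5 = 2: 204233/33921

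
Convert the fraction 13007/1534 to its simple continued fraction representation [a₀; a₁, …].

13007 = 8·1534 + 735, so a_0 = 8
1534 = 2·735 + 64, so a_1 = 2
735 = 11·64 + 31, so a_2 = 11
64 = 2·31 + 2, so a_3 = 2
31 = 15·2 + 1, so a_4 = 15
2 = 2·1 + 0, so a_5 = 2

[8; 2, 11, 2, 15, 2]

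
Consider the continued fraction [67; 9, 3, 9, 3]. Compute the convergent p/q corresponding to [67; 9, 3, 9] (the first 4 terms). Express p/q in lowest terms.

17515/261

Start with 9.
3 + 1/(9/1) = 3 + 1/9 = 28/9
9 + 1/(28/9) = 9 + 9/28 = 261/28
67 + 1/(261/28) = 67 + 28/261 = 17515/261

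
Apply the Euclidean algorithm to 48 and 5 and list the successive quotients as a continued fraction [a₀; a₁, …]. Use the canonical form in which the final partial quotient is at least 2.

[9; 1, 1, 2]

Apply division with remainder until the remainder is 0:
48 = 9·5 + 3, so a_0 = 9
5 = 1·3 + 2, so a_1 = 1
3 = 1·2 + 1, so a_2 = 1
2 = 2·1 + 0, so a_3 = 2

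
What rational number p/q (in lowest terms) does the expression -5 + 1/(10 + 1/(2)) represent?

-103/21

a_0 = -5: -5/1
a_1 = 10: -49/10
a_2 = 2: -103/21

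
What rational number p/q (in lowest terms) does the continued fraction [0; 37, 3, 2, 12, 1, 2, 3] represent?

Start with 3.
2 + 1/(3/1) = 2 + 1/3 = 7/3
1 + 1/(7/3) = 1 + 3/7 = 10/7
12 + 1/(10/7) = 12 + 7/10 = 127/10
2 + 1/(127/10) = 2 + 10/127 = 264/127
3 + 1/(264/127) = 3 + 127/264 = 919/264
37 + 1/(919/264) = 37 + 264/919 = 34267/919
0 + 1/(34267/919) = 0 + 919/34267 = 919/34267

919/34267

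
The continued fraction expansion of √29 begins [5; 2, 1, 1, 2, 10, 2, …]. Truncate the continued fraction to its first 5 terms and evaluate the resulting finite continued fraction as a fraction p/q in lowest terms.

a_0 = 5: 5/1
a_1 = 2: 11/2
a_2 = 1: 16/3
a_3 = 1: 27/5
a_4 = 2: 70/13

70/13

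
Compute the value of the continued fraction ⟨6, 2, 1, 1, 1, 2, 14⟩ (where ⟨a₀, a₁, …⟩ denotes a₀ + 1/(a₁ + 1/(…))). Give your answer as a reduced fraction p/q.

Use the convergent recurrence hₖ = aₖ·hₖ₋₁ + hₖ₋₂ (and likewise for the denominators kₖ):
a_0 = 6: 6/1
a_1 = 2: 13/2
a_2 = 1: 19/3
a_3 = 1: 32/5
a_4 = 1: 51/8
a_5 = 2: 134/21
a_6 = 14: 1927/302

1927/302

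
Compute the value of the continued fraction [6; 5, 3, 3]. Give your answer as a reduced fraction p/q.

328/53

Starting at the tail and folding back:
Start with 3.
3 + 1/(3/1) = 3 + 1/3 = 10/3
5 + 1/(10/3) = 5 + 3/10 = 53/10
6 + 1/(53/10) = 6 + 10/53 = 328/53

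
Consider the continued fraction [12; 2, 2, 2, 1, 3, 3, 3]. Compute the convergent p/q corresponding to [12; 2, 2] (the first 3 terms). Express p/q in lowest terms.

62/5

Start with 2.
2 + 1/(2/1) = 2 + 1/2 = 5/2
12 + 1/(5/2) = 12 + 2/5 = 62/5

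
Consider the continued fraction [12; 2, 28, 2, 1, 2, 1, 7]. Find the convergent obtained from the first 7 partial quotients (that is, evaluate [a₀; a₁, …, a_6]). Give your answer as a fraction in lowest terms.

7932/635

Work from the innermost term outward:
Start with 1.
2 + 1/(1/1) = 2 + 1/1 = 3/1
1 + 1/(3/1) = 1 + 1/3 = 4/3
2 + 1/(4/3) = 2 + 3/4 = 11/4
28 + 1/(11/4) = 28 + 4/11 = 312/11
2 + 1/(312/11) = 2 + 11/312 = 635/312
12 + 1/(635/312) = 12 + 312/635 = 7932/635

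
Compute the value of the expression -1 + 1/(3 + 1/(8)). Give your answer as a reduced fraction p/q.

-17/25

Use the convergent recurrence hₖ = aₖ·hₖ₋₁ + hₖ₋₂ (and likewise for the denominators kₖ):
a_0 = -1: -1/1
a_1 = 3: -2/3
a_2 = 8: -17/25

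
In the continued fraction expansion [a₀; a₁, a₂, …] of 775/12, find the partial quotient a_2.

⌊775/12⌋ = 64, remainder 7
⌊12/7⌋ = 1, remainder 5
⌊7/5⌋ = 1, remainder 2

1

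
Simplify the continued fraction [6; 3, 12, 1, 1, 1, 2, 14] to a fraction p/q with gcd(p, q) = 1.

a_0 = 6: 6/1
a_1 = 3: 19/3
a_2 = 12: 234/37
a_3 = 1: 253/40
a_4 = 1: 487/77
a_5 = 1: 740/117
a_6 = 2: 1967/311
a_7 = 14: 28278/4471

28278/4471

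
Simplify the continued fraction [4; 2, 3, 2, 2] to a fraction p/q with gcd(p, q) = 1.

Start with 2.
2 + 1/(2/1) = 2 + 1/2 = 5/2
3 + 1/(5/2) = 3 + 2/5 = 17/5
2 + 1/(17/5) = 2 + 5/17 = 39/17
4 + 1/(39/17) = 4 + 17/39 = 173/39

173/39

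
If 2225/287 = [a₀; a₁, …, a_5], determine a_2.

2225 ÷ 287 → quotient 7, remainder 216
287 ÷ 216 → quotient 1, remainder 71
216 ÷ 71 → quotient 3, remainder 3

3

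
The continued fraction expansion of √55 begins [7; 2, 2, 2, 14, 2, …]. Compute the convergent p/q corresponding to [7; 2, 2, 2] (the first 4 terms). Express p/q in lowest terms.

89/12

Collapse the nested fraction from the inside out:
Start with 2.
2 + 1/(2/1) = 2 + 1/2 = 5/2
2 + 1/(5/2) = 2 + 2/5 = 12/5
7 + 1/(12/5) = 7 + 5/12 = 89/12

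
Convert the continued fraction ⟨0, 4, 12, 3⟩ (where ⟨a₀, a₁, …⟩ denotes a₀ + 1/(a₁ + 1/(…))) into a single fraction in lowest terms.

Start with 3.
12 + 1/(3/1) = 12 + 1/3 = 37/3
4 + 1/(37/3) = 4 + 3/37 = 151/37
0 + 1/(151/37) = 0 + 37/151 = 37/151

37/151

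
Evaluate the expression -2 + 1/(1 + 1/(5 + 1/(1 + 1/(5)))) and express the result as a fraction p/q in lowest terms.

a_0 = -2: -2/1
a_1 = 1: -1/1
a_2 = 5: -7/6
a_3 = 1: -8/7
a_4 = 5: -47/41

-47/41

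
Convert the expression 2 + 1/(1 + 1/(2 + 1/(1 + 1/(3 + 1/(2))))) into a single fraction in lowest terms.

Collapse the nested fraction from the inside out:
Start with 2.
3 + 1/(2/1) = 3 + 1/2 = 7/2
1 + 1/(7/2) = 1 + 2/7 = 9/7
2 + 1/(9/7) = 2 + 7/9 = 25/9
1 + 1/(25/9) = 1 + 9/25 = 34/25
2 + 1/(34/25) = 2 + 25/34 = 93/34

93/34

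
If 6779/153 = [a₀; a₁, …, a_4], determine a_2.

6779 = 44·153 + 47, so a_0 = 44
153 = 3·47 + 12, so a_1 = 3
47 = 3·12 + 11, so a_2 = 3

3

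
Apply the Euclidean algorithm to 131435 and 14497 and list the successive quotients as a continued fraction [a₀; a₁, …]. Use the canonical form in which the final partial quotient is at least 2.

[9; 15, 14, 2, 1, 3, 1, 4]

⌊131435/14497⌋ = 9, remainder 962
⌊14497/962⌋ = 15, remainder 67
⌊962/67⌋ = 14, remainder 24
⌊67/24⌋ = 2, remainder 19
⌊24/19⌋ = 1, remainder 5
⌊19/5⌋ = 3, remainder 4
⌊5/4⌋ = 1, remainder 1
⌊4/1⌋ = 4, remainder 0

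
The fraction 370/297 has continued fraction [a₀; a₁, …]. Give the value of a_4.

370 = 1·297 + 73, so a_0 = 1
297 = 4·73 + 5, so a_1 = 4
73 = 14·5 + 3, so a_2 = 14
5 = 1·3 + 2, so a_3 = 1
3 = 1·2 + 1, so a_4 = 1

1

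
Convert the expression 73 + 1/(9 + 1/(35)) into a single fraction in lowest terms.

23103/316

Starting at the tail and folding back:
Start with 35.
9 + 1/(35/1) = 9 + 1/35 = 316/35
73 + 1/(316/35) = 73 + 35/316 = 23103/316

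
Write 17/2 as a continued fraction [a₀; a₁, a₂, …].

17 = 8·2 + 1, so a_0 = 8
2 = 2·1 + 0, so a_1 = 2

[8; 2]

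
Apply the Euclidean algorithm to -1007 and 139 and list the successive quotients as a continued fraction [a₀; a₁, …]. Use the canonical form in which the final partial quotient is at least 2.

[-8; 1, 3, 11, 3]

Apply division with remainder until the remainder is 0:
-1007 ÷ 139 → quotient -8, remainder 105
139 ÷ 105 → quotient 1, remainder 34
105 ÷ 34 → quotient 3, remainder 3
34 ÷ 3 → quotient 11, remainder 1
3 ÷ 1 → quotient 3, remainder 0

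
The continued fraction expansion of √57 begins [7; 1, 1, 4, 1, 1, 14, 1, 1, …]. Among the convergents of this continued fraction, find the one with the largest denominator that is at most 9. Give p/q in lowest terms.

68/9

a_0 = 7: 7/1  (≤ bound)
a_1 = 1: 8/1  (≤ bound)
a_2 = 1: 15/2  (≤ bound)
a_3 = 4: 68/9  (≤ bound)
a_4 = 1: 83/11  (> 9, stop)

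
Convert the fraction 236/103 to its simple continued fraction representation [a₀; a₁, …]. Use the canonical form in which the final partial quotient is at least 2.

Run the Euclidean algorithm, recording each quotient:
⌊236/103⌋ = 2, remainder 30
⌊103/30⌋ = 3, remainder 13
⌊30/13⌋ = 2, remainder 4
⌊13/4⌋ = 3, remainder 1
⌊4/1⌋ = 4, remainder 0

[2; 3, 2, 3, 4]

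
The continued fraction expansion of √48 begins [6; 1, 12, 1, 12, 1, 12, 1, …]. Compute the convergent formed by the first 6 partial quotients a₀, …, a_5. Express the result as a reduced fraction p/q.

1351/195

Compute successive convergents:
a_0 = 6: 6/1
a_1 = 1: 7/1
a_2 = 12: 90/13
a_3 = 1: 97/14
a_4 = 12: 1254/181
a_5 = 1: 1351/195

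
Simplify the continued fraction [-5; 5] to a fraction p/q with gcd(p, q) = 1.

a_0 = -5: -5/1
a_1 = 5: -24/5

-24/5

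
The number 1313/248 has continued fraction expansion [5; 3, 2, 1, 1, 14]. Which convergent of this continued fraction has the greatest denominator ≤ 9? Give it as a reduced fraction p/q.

List convergents until the denominator exceeds the bound:
a_0 = 5: 5/1  (≤ bound)
a_1 = 3: 16/3  (≤ bound)
a_2 = 2: 37/7  (≤ bound)
a_3 = 1: 53/10  (> 9, stop)

37/7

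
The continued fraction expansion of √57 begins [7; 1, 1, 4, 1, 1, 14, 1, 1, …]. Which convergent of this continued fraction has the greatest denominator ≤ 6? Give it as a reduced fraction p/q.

a_0 = 7: 7/1  (≤ bound)
a_1 = 1: 8/1  (≤ bound)
a_2 = 1: 15/2  (≤ bound)
a_3 = 4: 68/9  (> 6, stop)

15/2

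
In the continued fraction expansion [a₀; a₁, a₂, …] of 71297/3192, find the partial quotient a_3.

Run the Euclidean algorithm, recording each quotient:
71297 = 22·3192 + 1073, so a_0 = 22
3192 = 2·1073 + 1046, so a_1 = 2
1073 = 1·1046 + 27, so a_2 = 1
1046 = 38·27 + 20, so a_3 = 38

38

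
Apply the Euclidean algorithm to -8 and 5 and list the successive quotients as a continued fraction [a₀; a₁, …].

[-2; 2, 2]

⌊-8/5⌋ = -2, remainder 2
⌊5/2⌋ = 2, remainder 1
⌊2/1⌋ = 2, remainder 0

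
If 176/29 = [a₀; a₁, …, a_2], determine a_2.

Apply division with remainder until the remainder is 0:
⌊176/29⌋ = 6, remainder 2
⌊29/2⌋ = 14, remainder 1
⌊2/1⌋ = 2, remainder 0

2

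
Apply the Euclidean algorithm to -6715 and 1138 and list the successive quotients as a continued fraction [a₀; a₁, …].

⌊-6715/1138⌋ = -6, remainder 113
⌊1138/113⌋ = 10, remainder 8
⌊113/8⌋ = 14, remainder 1
⌊8/1⌋ = 8, remainder 0

[-6; 10, 14, 8]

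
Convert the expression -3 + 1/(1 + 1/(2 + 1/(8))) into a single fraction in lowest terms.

a_0 = -3: -3/1
a_1 = 1: -2/1
a_2 = 2: -7/3
a_3 = 8: -58/25

-58/25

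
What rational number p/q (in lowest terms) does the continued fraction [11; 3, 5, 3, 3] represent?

1912/169

Start with 3.
3 + 1/(3/1) = 3 + 1/3 = 10/3
5 + 1/(10/3) = 5 + 3/10 = 53/10
3 + 1/(53/10) = 3 + 10/53 = 169/53
11 + 1/(169/53) = 11 + 53/169 = 1912/169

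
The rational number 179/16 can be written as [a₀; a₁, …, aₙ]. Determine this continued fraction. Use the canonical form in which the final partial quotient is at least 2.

[11; 5, 3]

179 ÷ 16 → quotient 11, remainder 3
16 ÷ 3 → quotient 5, remainder 1
3 ÷ 1 → quotient 3, remainder 0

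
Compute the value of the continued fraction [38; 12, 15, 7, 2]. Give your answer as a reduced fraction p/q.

a_0 = 38: 38/1
a_1 = 12: 457/12
a_2 = 15: 6893/181
a_3 = 7: 48708/1279
a_4 = 2: 104309/2739

104309/2739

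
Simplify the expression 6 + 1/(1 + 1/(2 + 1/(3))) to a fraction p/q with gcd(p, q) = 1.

a_0 = 6: 6/1
a_1 = 1: 7/1
a_2 = 2: 20/3
a_3 = 3: 67/10

67/10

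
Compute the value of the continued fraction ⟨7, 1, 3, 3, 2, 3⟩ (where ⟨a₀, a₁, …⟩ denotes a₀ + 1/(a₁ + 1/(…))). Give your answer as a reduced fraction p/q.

800/103

Start with 3.
2 + 1/(3/1) = 2 + 1/3 = 7/3
3 + 1/(7/3) = 3 + 3/7 = 24/7
3 + 1/(24/7) = 3 + 7/24 = 79/24
1 + 1/(79/24) = 1 + 24/79 = 103/79
7 + 1/(103/79) = 7 + 79/103 = 800/103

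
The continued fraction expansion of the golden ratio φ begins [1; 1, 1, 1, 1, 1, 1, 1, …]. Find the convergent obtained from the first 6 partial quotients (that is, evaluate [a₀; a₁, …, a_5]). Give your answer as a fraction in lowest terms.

a_0 = 1: 1/1
a_1 = 1: 2/1
a_2 = 1: 3/2
a_3 = 1: 5/3
a_4 = 1: 8/5
a_5 = 1: 13/8

13/8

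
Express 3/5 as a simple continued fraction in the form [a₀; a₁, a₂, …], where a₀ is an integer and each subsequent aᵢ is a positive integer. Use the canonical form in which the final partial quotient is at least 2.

[0; 1, 1, 2]

Repeatedly divide and take the remainder:
3 = 0·5 + 3, so a_0 = 0
5 = 1·3 + 2, so a_1 = 1
3 = 1·2 + 1, so a_2 = 1
2 = 2·1 + 0, so a_3 = 2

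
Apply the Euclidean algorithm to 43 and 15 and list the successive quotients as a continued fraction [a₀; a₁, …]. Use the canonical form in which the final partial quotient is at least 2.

[2; 1, 6, 2]

⌊43/15⌋ = 2, remainder 13
⌊15/13⌋ = 1, remainder 2
⌊13/2⌋ = 6, remainder 1
⌊2/1⌋ = 2, remainder 0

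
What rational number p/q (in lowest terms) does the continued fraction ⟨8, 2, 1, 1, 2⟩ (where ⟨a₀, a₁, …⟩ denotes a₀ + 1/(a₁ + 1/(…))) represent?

109/13

Start with 2.
1 + 1/(2/1) = 1 + 1/2 = 3/2
1 + 1/(3/2) = 1 + 2/3 = 5/3
2 + 1/(5/3) = 2 + 3/5 = 13/5
8 + 1/(13/5) = 8 + 5/13 = 109/13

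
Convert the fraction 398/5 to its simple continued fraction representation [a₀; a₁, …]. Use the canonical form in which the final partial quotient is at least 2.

[79; 1, 1, 2]

Repeatedly divide and take the remainder:
398 ÷ 5 → quotient 79, remainder 3
5 ÷ 3 → quotient 1, remainder 2
3 ÷ 2 → quotient 1, remainder 1
2 ÷ 1 → quotient 2, remainder 0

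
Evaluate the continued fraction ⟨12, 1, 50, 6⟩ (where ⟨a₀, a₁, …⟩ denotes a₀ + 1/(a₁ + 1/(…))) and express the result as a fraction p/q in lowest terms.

3985/307

Compute successive convergents:
a_0 = 12: 12/1
a_1 = 1: 13/1
a_2 = 50: 662/51
a_3 = 6: 3985/307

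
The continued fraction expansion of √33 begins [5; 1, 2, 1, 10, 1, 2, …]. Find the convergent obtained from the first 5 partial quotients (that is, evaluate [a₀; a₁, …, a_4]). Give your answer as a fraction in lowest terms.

Build up convergents one term at a time:
a_0 = 5: 5/1
a_1 = 1: 6/1
a_2 = 2: 17/3
a_3 = 1: 23/4
a_4 = 10: 247/43

247/43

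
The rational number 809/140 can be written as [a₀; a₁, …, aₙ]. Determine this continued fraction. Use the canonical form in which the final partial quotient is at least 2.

[5; 1, 3, 1, 1, 15]

809 = 5·140 + 109, so a_0 = 5
140 = 1·109 + 31, so a_1 = 1
109 = 3·31 + 16, so a_2 = 3
31 = 1·16 + 15, so a_3 = 1
16 = 1·15 + 1, so a_4 = 1
15 = 15·1 + 0, so a_5 = 15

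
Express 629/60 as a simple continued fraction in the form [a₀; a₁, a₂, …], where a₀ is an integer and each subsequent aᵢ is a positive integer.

[10; 2, 14, 2]

629 = 10·60 + 29, so a_0 = 10
60 = 2·29 + 2, so a_1 = 2
29 = 14·2 + 1, so a_2 = 14
2 = 2·1 + 0, so a_3 = 2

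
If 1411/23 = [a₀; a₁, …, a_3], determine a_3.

7

1411 = 61·23 + 8, so a_0 = 61
23 = 2·8 + 7, so a_1 = 2
8 = 1·7 + 1, so a_2 = 1
7 = 7·1 + 0, so a_3 = 7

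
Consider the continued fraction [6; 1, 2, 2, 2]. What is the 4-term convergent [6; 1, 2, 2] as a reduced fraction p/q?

Use the convergent recurrence hₖ = aₖ·hₖ₋₁ + hₖ₋₂ (and likewise for the denominators kₖ):
a_0 = 6: 6/1
a_1 = 1: 7/1
a_2 = 2: 20/3
a_3 = 2: 47/7

47/7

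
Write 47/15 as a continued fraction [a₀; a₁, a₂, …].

[3; 7, 2]

Run the Euclidean algorithm, recording each quotient:
47 = 3·15 + 2, so a_0 = 3
15 = 7·2 + 1, so a_1 = 7
2 = 2·1 + 0, so a_2 = 2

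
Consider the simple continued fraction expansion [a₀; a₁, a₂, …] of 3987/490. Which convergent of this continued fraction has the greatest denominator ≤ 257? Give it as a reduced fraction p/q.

List convergents until the denominator exceeds the bound:
a_0 = 8: 8/1  (≤ bound)
a_1 = 7: 57/7  (≤ bound)
a_2 = 3: 179/22  (≤ bound)
a_3 = 5: 952/117  (≤ bound)
a_4 = 4: 3987/490  (> 257, stop)

952/117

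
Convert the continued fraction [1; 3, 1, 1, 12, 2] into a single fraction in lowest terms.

Start with 2.
12 + 1/(2/1) = 12 + 1/2 = 25/2
1 + 1/(25/2) = 1 + 2/25 = 27/25
1 + 1/(27/25) = 1 + 25/27 = 52/27
3 + 1/(52/27) = 3 + 27/52 = 183/52
1 + 1/(183/52) = 1 + 52/183 = 235/183

235/183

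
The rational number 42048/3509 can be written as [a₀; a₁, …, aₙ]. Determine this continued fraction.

[11; 1, 57, 2, 14, 2]

Run the Euclidean algorithm, recording each quotient:
⌊42048/3509⌋ = 11, remainder 3449
⌊3509/3449⌋ = 1, remainder 60
⌊3449/60⌋ = 57, remainder 29
⌊60/29⌋ = 2, remainder 2
⌊29/2⌋ = 14, remainder 1
⌊2/1⌋ = 2, remainder 0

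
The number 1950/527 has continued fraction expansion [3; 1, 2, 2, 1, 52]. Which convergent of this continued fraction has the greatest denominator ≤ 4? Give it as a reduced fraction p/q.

a_0 = 3: 3/1  (≤ bound)
a_1 = 1: 4/1  (≤ bound)
a_2 = 2: 11/3  (≤ bound)
a_3 = 2: 26/7  (> 4, stop)

11/3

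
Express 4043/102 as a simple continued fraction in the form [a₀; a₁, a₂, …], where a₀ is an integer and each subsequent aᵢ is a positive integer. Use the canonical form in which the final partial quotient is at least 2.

⌊4043/102⌋ = 39, remainder 65
⌊102/65⌋ = 1, remainder 37
⌊65/37⌋ = 1, remainder 28
⌊37/28⌋ = 1, remainder 9
⌊28/9⌋ = 3, remainder 1
⌊9/1⌋ = 9, remainder 0

[39; 1, 1, 1, 3, 9]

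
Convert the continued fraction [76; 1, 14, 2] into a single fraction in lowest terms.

Starting at the tail and folding back:
Start with 2.
14 + 1/(2/1) = 14 + 1/2 = 29/2
1 + 1/(29/2) = 1 + 2/29 = 31/29
76 + 1/(31/29) = 76 + 29/31 = 2385/31

2385/31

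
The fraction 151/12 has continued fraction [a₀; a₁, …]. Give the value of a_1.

1

151 = 12·12 + 7, so a_0 = 12
12 = 1·7 + 5, so a_1 = 1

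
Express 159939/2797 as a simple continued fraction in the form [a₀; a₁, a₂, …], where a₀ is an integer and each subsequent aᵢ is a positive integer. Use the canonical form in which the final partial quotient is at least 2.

⌊159939/2797⌋ = 57, remainder 510
⌊2797/510⌋ = 5, remainder 247
⌊510/247⌋ = 2, remainder 16
⌊247/16⌋ = 15, remainder 7
⌊16/7⌋ = 2, remainder 2
⌊7/2⌋ = 3, remainder 1
⌊2/1⌋ = 2, remainder 0

[57; 5, 2, 15, 2, 3, 2]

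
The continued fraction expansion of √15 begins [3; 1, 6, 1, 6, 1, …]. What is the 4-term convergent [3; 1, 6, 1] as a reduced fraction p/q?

31/8

Start with 1.
6 + 1/(1/1) = 6 + 1/1 = 7/1
1 + 1/(7/1) = 1 + 1/7 = 8/7
3 + 1/(8/7) = 3 + 7/8 = 31/8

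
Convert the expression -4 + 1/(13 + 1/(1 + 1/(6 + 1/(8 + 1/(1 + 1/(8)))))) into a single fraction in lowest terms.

a_0 = -4: -4/1
a_1 = 13: -51/13
a_2 = 1: -55/14
a_3 = 6: -381/97
a_4 = 8: -3103/790
a_5 = 1: -3484/887
a_6 = 8: -30975/7886

-30975/7886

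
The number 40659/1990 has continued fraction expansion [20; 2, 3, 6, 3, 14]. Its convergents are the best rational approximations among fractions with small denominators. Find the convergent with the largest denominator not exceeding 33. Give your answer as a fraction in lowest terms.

a_0 = 20: 20/1  (≤ bound)
a_1 = 2: 41/2  (≤ bound)
a_2 = 3: 143/7  (≤ bound)
a_3 = 6: 899/44  (> 33, stop)

143/7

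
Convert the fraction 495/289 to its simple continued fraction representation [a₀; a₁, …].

Repeatedly divide and take the remainder:
495 = 1·289 + 206, so a_0 = 1
289 = 1·206 + 83, so a_1 = 1
206 = 2·83 + 40, so a_2 = 2
83 = 2·40 + 3, so a_3 = 2
40 = 13·3 + 1, so a_4 = 13
3 = 3·1 + 0, so a_5 = 3

[1; 1, 2, 2, 13, 3]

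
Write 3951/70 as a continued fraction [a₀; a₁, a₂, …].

Run the Euclidean algorithm, recording each quotient:
3951 = 56·70 + 31, so a_0 = 56
70 = 2·31 + 8, so a_1 = 2
31 = 3·8 + 7, so a_2 = 3
8 = 1·7 + 1, so a_3 = 1
7 = 7·1 + 0, so a_4 = 7

[56; 2, 3, 1, 7]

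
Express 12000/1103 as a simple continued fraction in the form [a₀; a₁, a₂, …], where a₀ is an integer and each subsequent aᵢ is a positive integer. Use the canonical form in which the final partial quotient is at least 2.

[10; 1, 7, 3, 2, 2, 3, 2]

⌊12000/1103⌋ = 10, remainder 970
⌊1103/970⌋ = 1, remainder 133
⌊970/133⌋ = 7, remainder 39
⌊133/39⌋ = 3, remainder 16
⌊39/16⌋ = 2, remainder 7
⌊16/7⌋ = 2, remainder 2
⌊7/2⌋ = 3, remainder 1
⌊2/1⌋ = 2, remainder 0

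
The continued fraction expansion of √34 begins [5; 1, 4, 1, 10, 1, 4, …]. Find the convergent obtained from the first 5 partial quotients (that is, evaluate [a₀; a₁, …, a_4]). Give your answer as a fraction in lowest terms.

379/65

Start with 10.
1 + 1/(10/1) = 1 + 1/10 = 11/10
4 + 1/(11/10) = 4 + 10/11 = 54/11
1 + 1/(54/11) = 1 + 11/54 = 65/54
5 + 1/(65/54) = 5 + 54/65 = 379/65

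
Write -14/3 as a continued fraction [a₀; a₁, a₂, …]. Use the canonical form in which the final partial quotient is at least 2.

⌊-14/3⌋ = -5, remainder 1
⌊3/1⌋ = 3, remainder 0

[-5; 3]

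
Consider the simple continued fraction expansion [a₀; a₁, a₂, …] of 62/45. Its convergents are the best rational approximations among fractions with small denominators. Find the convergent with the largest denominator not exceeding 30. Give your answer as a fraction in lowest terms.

a_0 = 1: 1/1  (≤ bound)
a_1 = 2: 3/2  (≤ bound)
a_2 = 1: 4/3  (≤ bound)
a_3 = 1: 7/5  (≤ bound)
a_4 = 1: 11/8  (≤ bound)
a_5 = 5: 62/45  (> 30, stop)

11/8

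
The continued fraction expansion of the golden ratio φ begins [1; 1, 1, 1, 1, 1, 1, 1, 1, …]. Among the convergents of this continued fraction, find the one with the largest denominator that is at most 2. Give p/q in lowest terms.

3/2

a_0 = 1: 1/1  (≤ bound)
a_1 = 1: 2/1  (≤ bound)
a_2 = 1: 3/2  (≤ bound)
a_3 = 1: 5/3  (> 2, stop)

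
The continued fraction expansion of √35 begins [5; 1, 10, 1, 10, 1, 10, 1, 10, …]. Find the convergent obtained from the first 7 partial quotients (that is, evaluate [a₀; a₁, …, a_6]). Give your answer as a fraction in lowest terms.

Build up convergents one term at a time:
a_0 = 5: 5/1
a_1 = 1: 6/1
a_2 = 10: 65/11
a_3 = 1: 71/12
a_4 = 10: 775/131
a_5 = 1: 846/143
a_6 = 10: 9235/1561

9235/1561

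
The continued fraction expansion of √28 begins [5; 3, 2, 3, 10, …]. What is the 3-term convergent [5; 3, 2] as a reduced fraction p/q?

37/7

Collapse the nested fraction from the inside out:
Start with 2.
3 + 1/(2/1) = 3 + 1/2 = 7/2
5 + 1/(7/2) = 5 + 2/7 = 37/7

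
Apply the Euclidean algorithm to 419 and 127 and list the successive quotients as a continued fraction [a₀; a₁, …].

Apply division with remainder until the remainder is 0:
419 = 3·127 + 38, so a_0 = 3
127 = 3·38 + 13, so a_1 = 3
38 = 2·13 + 12, so a_2 = 2
13 = 1·12 + 1, so a_3 = 1
12 = 12·1 + 0, so a_4 = 12

[3; 3, 2, 1, 12]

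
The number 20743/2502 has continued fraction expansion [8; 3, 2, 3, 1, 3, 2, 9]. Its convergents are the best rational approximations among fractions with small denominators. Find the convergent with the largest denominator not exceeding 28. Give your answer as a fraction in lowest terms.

199/24

a_0 = 8: 8/1  (≤ bound)
a_1 = 3: 25/3  (≤ bound)
a_2 = 2: 58/7  (≤ bound)
a_3 = 3: 199/24  (≤ bound)
a_4 = 1: 257/31  (> 28, stop)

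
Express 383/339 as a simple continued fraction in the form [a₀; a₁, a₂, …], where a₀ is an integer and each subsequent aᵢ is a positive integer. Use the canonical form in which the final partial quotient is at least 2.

Apply division with remainder until the remainder is 0:
383 = 1·339 + 44, so a_0 = 1
339 = 7·44 + 31, so a_1 = 7
44 = 1·31 + 13, so a_2 = 1
31 = 2·13 + 5, so a_3 = 2
13 = 2·5 + 3, so a_4 = 2
5 = 1·3 + 2, so a_5 = 1
3 = 1·2 + 1, so a_6 = 1
2 = 2·1 + 0, so a_7 = 2

[1; 7, 1, 2, 2, 1, 1, 2]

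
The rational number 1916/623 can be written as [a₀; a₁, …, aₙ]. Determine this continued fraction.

1916 = 3·623 + 47, so a_0 = 3
623 = 13·47 + 12, so a_1 = 13
47 = 3·12 + 11, so a_2 = 3
12 = 1·11 + 1, so a_3 = 1
11 = 11·1 + 0, so a_4 = 11

[3; 13, 3, 1, 11]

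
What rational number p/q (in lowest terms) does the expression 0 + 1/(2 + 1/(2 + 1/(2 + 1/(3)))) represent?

17/41

Compute successive convergents:
a_0 = 0: 0/1
a_1 = 2: 1/2
a_2 = 2: 2/5
a_3 = 2: 5/12
a_4 = 3: 17/41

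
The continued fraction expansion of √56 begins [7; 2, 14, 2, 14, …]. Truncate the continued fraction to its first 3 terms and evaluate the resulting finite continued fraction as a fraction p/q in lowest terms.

217/29

Start with 14.
2 + 1/(14/1) = 2 + 1/14 = 29/14
7 + 1/(29/14) = 7 + 14/29 = 217/29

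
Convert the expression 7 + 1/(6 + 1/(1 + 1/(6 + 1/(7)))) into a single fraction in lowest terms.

2451/343

Start with 7.
6 + 1/(7/1) = 6 + 1/7 = 43/7
1 + 1/(43/7) = 1 + 7/43 = 50/43
6 + 1/(50/43) = 6 + 43/50 = 343/50
7 + 1/(343/50) = 7 + 50/343 = 2451/343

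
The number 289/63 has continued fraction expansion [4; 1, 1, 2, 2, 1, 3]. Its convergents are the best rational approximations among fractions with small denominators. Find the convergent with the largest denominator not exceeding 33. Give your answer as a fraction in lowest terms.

List convergents until the denominator exceeds the bound:
a_0 = 4: 4/1  (≤ bound)
a_1 = 1: 5/1  (≤ bound)
a_2 = 1: 9/2  (≤ bound)
a_3 = 2: 23/5  (≤ bound)
a_4 = 2: 55/12  (≤ bound)
a_5 = 1: 78/17  (≤ bound)
a_6 = 3: 289/63  (> 33, stop)

78/17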